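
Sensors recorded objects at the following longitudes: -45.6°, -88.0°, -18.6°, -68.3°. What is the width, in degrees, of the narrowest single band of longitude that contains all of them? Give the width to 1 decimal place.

Sort the longitudes: -88.0°, -68.3°, -45.6°, -18.6°.
Eastward gaps between consecutive values (wrapping around): 19.7°, 22.7°, 27.0°, 290.6°.
Largest gap = 290.6° ⇒ minimal covering band is its complement: 360° − 290.6° = 69.4°.
Band runs from -88.0° eastward to -18.6°.

69.4°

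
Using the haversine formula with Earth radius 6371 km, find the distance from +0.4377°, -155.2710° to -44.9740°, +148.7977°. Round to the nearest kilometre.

Δλ = 148.7977 − -155.2710 = 304.0687°; wrapped into (−180°, 180°]: -55.9313°.
Δφ = -44.9740 − 0.4377 = -45.4117°.
a = sin²(Δφ/2) + cos φ₁ · cos φ₂ · sin²(Δλ/2) = 0.304560.
c = 2·atan2(√a, √(1−a)) = 1.16921 rad → d = 6371·c ≈ 7449.03 km.

7449 km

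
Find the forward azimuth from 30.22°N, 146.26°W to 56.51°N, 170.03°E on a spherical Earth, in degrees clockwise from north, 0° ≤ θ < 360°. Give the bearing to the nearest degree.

Δλ = 170.03 − -146.26 = 316.29°; wrapped into (−180°, 180°]: -43.71°.
θ = atan2( sin Δλ · cos φ₂ , cos φ₁ · sin φ₂ − sin φ₁ · cos φ₂ · cos Δλ )
  = atan2(-0.38129, 0.51989) = -36.257° → normalised to [0°, 360°): 323.743°.

324°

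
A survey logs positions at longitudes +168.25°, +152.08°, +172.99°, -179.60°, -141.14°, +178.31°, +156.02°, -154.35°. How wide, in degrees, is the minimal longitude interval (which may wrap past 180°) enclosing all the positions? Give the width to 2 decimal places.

Sort the longitudes: -179.60°, -154.35°, -141.14°, +152.08°, +156.02°, +168.25°, +172.99°, +178.31°.
Eastward gaps between consecutive values (wrapping around): 25.25°, 13.21°, 293.22°, 3.94°, 12.23°, 4.74°, 5.32°, 2.09°.
Largest gap = 293.22° ⇒ minimal covering band is its complement: 360° − 293.22° = 66.78°.
Band runs from +152.08° eastward to -141.14°, crossing the antimeridian.

66.78°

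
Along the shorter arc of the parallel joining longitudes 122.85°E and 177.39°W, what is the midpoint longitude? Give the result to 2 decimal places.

Signed shortest Δλ from +122.85° to -177.39° is +59.76°.
Midpoint longitude = +122.85° + (+59.76°)/2 = +122.85° + 29.88° = +152.73°.
(The naïve average (+122.85 + -177.39)/2 = -27.27° is on the wrong side of the globe.)

152.73°E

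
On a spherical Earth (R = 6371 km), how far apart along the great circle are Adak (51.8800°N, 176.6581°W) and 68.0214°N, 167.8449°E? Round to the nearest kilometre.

1978 km

Δλ = 167.8449 − -176.6581 = 344.5030°; wrapped into (−180°, 180°]: -15.4970°.
Δφ = 68.0214 − 51.8800 = 16.1414°.
a = sin²(Δφ/2) + cos φ₁ · cos φ₂ · sin²(Δλ/2) = 0.023910.
c = 2·atan2(√a, √(1−a)) = 0.31051 rad → d = 6371·c ≈ 1978.23 km.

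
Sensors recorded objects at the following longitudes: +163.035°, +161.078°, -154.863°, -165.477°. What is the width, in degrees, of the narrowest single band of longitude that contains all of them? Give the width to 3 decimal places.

44.059°

Sort the longitudes: -165.477°, -154.863°, +161.078°, +163.035°.
Eastward gaps between consecutive values (wrapping around): 10.614°, 315.941°, 1.957°, 31.488°.
Largest gap = 315.941° ⇒ minimal covering band is its complement: 360° − 315.941° = 44.059°.
Band runs from +161.078° eastward to -154.863°, crossing the antimeridian.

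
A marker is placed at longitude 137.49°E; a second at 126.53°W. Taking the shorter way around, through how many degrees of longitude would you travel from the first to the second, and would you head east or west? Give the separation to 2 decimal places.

95.98° east

Raw difference: -126.53 − 137.49 = -264.02°.
Normalise into (−180°, 180°]: -264.02° + 360° = 95.98°.
Positive ⇒ the second point lies to the east; separation 95.98°.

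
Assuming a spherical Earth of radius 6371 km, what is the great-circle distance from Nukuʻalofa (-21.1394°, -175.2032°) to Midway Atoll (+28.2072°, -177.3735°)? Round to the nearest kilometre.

Δλ = -177.3735 − -175.2032 = -2.1703°.
Δφ = 28.2072 − -21.1394 = 49.3466°.
a = sin²(Δφ/2) + cos φ₁ · cos φ₂ · sin²(Δλ/2) = 0.174554.
c = 2·atan2(√a, √(1−a)) = 0.86204 rad → d = 6371·c ≈ 5492.04 km.

5492 km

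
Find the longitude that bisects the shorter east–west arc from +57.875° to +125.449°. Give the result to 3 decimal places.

+91.662°

Signed shortest Δλ from +57.875° to +125.449° is +67.574°.
Midpoint longitude = +57.875° + (+67.574°)/2 = +57.875° + 33.787° = +91.662°.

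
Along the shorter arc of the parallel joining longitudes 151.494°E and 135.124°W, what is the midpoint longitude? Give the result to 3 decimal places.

171.815°W

Signed shortest Δλ from +151.494° to -135.124° is +73.382°.
Midpoint longitude = +151.494° + (+73.382°)/2 = +151.494° + 36.691° = +188.185°.
Normalise into (−180°, 180°]: -171.815°.
(The naïve average (+151.494 + -135.124)/2 = 8.185° is on the wrong side of the globe.)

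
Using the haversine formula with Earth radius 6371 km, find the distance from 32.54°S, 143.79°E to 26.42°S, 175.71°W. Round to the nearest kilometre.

Δλ = -175.71 − 143.79 = -319.50°; wrapped into (−180°, 180°]: 40.50°.
Δφ = -26.42 − -32.54 = 6.12°.
a = sin²(Δφ/2) + cos φ₁ · cos φ₂ · sin²(Δλ/2) = 0.093293.
c = 2·atan2(√a, √(1−a)) = 0.62080 rad → d = 6371·c ≈ 3955.10 km.

3955 km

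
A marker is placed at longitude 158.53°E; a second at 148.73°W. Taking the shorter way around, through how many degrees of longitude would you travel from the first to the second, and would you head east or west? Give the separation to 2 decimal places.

Raw difference: -148.73 − 158.53 = -307.26°.
Normalise into (−180°, 180°]: -307.26° + 360° = 52.74°.
Positive ⇒ the second point lies to the east; separation 52.74°.

52.74° east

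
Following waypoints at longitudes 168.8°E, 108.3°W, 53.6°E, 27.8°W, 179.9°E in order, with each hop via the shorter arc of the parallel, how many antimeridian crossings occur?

2

Leg 1: +168.8° → -108.3°, shortest Δλ = 82.9° (east) — crosses 180°.
Leg 2: -108.3° → +53.6°, shortest Δλ = 161.9° (east) — does not cross 180°.
Leg 3: +53.6° → -27.8°, shortest Δλ = -81.4° (west) — does not cross 180°.
Leg 4: -27.8° → +179.9°, shortest Δλ = -152.3° (west) — crosses 180°.
Total crossings: 2.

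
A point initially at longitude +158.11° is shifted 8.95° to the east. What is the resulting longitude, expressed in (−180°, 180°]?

Start at +158.11°; shift +8.95° → +167.06°.
+167.06° already lies in (−180°, 180°].

+167.06°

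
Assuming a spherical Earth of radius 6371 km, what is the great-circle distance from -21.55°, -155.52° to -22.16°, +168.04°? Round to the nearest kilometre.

Δλ = 168.04 − -155.52 = 323.56°; wrapped into (−180°, 180°]: -36.44°.
Δφ = -22.16 − -21.55 = -0.61°.
a = sin²(Δφ/2) + cos φ₁ · cos φ₂ · sin²(Δλ/2) = 0.084239.
c = 2·atan2(√a, √(1−a)) = 0.58895 rad → d = 6371·c ≈ 3752.22 km.

3752 km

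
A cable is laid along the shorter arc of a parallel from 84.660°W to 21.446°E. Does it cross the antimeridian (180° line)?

No

Signed shortest Δλ = ((21.446 − -84.660 + 180) mod 360) − 180 = 106.106°.
Going east by 106.106° from -84.660° reaches +21.446° without touching 180°.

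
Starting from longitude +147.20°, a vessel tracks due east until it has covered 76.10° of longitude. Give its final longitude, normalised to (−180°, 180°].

Start at +147.20°; shift +76.10° → +223.30°.
+223.30° lies outside (−180°, 180°]; subtract 360° → -136.70°.

-136.70°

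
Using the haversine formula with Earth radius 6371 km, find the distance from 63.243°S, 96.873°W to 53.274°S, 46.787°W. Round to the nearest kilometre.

Δλ = -46.787 − -96.873 = 50.086°.
Δφ = -53.274 − -63.243 = 9.969°.
a = sin²(Δφ/2) + cos φ₁ · cos φ₂ · sin²(Δλ/2) = 0.055788.
c = 2·atan2(√a, √(1−a)) = 0.47690 rad → d = 6371·c ≈ 3038.31 km.

3038 km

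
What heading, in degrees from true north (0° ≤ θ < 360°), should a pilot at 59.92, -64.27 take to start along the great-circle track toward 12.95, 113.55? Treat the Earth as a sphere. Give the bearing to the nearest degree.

Δλ = 113.55 − -64.27 = 177.82°.
θ = atan2( sin Δλ · cos φ₂ , cos φ₁ · sin φ₂ − sin φ₁ · cos φ₂ · cos Δλ )
  = atan2(0.03707, 0.95503) = 2.223° → normalised to [0°, 360°): 2.223°.

2°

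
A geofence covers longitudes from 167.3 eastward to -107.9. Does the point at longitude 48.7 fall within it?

Band width going east from +167.3° to -107.9°: ((-107.9 − 167.3) mod 360) = 84.8°.
Offset of +48.7° east of the west edge: ((48.7 − 167.3) mod 360) = 241.4°.
241.4° > 84.8° ⇒ outside.

No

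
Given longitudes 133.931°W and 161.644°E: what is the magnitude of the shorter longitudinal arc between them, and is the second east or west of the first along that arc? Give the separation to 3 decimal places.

Raw difference: 161.644 − -133.931 = 295.575°.
Normalise into (−180°, 180°]: 295.575° − 360° = -64.425°.
Negative ⇒ the second point lies to the west; separation 64.425°.

64.425° west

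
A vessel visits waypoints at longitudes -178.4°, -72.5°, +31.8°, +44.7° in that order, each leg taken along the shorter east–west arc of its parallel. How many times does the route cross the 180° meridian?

0

Leg 1: -178.4° → -72.5°, shortest Δλ = 105.9° (east) — does not cross 180°.
Leg 2: -72.5° → +31.8°, shortest Δλ = 104.3° (east) — does not cross 180°.
Leg 3: +31.8° → +44.7°, shortest Δλ = 12.9° (east) — does not cross 180°.
Total crossings: 0.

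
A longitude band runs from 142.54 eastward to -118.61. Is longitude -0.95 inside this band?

No

Band width going east from +142.54° to -118.61°: ((-118.61 − 142.54) mod 360) = 98.85°.
Offset of -0.95° east of the west edge: ((-0.95 − 142.54) mod 360) = 216.51°.
216.51° > 98.85° ⇒ outside.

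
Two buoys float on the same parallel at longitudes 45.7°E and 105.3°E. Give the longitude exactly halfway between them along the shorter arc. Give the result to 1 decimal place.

Signed shortest Δλ from +45.7° to +105.3° is +59.6°.
Midpoint longitude = +45.7° + (+59.6°)/2 = +45.7° + 29.8° = +75.5°.

75.5°E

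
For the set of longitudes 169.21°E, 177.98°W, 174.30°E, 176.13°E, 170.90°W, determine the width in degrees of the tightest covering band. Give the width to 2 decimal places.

19.89°

Sort the longitudes: -177.98°, -170.90°, +169.21°, +174.30°, +176.13°.
Eastward gaps between consecutive values (wrapping around): 7.08°, 340.11°, 5.09°, 1.83°, 5.89°.
Largest gap = 340.11° ⇒ minimal covering band is its complement: 360° − 340.11° = 19.89°.
Band runs from +169.21° eastward to -170.90°, crossing the antimeridian.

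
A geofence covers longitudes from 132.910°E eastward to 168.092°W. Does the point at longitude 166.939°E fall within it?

Band width going east from +132.910° to -168.092°: ((-168.092 − 132.910) mod 360) = 58.998°.
Offset of +166.939° east of the west edge: ((166.939 − 132.910) mod 360) = 34.029°.
34.029° ≤ 58.998° ⇒ inside.

Yes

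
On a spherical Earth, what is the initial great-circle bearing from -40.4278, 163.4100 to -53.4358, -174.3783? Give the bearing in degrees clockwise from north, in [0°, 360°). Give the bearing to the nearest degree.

138°

Δλ = -174.3783 − 163.4100 = -337.7883°; wrapped into (−180°, 180°]: 22.2117°.
θ = atan2( sin Δλ · cos φ₂ , cos φ₁ · sin φ₂ − sin φ₁ · cos φ₂ · cos Δλ )
  = atan2(0.22520, -0.25375) = 138.412° → normalised to [0°, 360°): 138.412°.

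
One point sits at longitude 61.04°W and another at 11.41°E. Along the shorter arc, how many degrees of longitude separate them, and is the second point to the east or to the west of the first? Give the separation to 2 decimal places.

Raw difference: 11.41 − -61.04 = 72.45°.
Normalise into (−180°, 180°]: 72.45° stays 72.45°.
Positive ⇒ the second point lies to the east; separation 72.45°.

72.45° east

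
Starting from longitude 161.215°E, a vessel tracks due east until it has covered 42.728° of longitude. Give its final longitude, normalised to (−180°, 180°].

156.057°W

Start at +161.215°; shift +42.728° → +203.943°.
+203.943° lies outside (−180°, 180°]; subtract 360° → -156.057°.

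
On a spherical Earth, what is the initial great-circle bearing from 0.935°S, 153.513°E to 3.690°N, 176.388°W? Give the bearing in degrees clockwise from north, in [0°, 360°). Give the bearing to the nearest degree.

Δλ = -176.388 − 153.513 = -329.901°; wrapped into (−180°, 180°]: 30.099°.
θ = atan2( sin Δλ · cos φ₂ , cos φ₁ · sin φ₂ − sin φ₁ · cos φ₂ · cos Δλ )
  = atan2(0.50046, 0.07844) = 81.092° → normalised to [0°, 360°): 81.092°.

81°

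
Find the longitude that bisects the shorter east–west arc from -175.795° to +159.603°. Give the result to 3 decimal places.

Signed shortest Δλ from -175.795° to +159.603° is -24.602°.
Midpoint longitude = -175.795° + (-24.602°)/2 = -175.795° − 12.301° = -188.096°.
Normalise into (−180°, 180°]: +171.904°.
(The naïve average (-175.795 + +159.603)/2 = -8.096° is on the wrong side of the globe.)

+171.904°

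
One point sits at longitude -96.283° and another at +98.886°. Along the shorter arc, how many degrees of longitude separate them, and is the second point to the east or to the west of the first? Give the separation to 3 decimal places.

164.831° west

Raw difference: 98.886 − -96.283 = 195.169°.
Normalise into (−180°, 180°]: 195.169° − 360° = -164.831°.
Negative ⇒ the second point lies to the west; separation 164.831°.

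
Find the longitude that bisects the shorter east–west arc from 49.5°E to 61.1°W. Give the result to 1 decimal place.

5.8°W

Signed shortest Δλ from +49.5° to -61.1° is -110.6°.
Midpoint longitude = +49.5° + (-110.6°)/2 = +49.5° − 55.3° = -5.8°.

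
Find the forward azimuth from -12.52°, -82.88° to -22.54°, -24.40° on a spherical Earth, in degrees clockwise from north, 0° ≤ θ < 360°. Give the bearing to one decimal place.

Δλ = -24.40 − -82.88 = 58.48°.
θ = atan2( sin Δλ · cos φ₂ , cos φ₁ · sin φ₂ − sin φ₁ · cos φ₂ · cos Δλ )
  = atan2(0.78734, -0.26954) = 108.898° → normalised to [0°, 360°): 108.898°.

108.9°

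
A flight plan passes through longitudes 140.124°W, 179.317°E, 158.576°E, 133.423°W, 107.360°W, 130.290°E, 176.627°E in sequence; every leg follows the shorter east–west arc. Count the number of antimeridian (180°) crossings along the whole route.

3

Leg 1: -140.124° → +179.317°, shortest Δλ = -40.559° (west) — crosses 180°.
Leg 2: +179.317° → +158.576°, shortest Δλ = -20.741° (west) — does not cross 180°.
Leg 3: +158.576° → -133.423°, shortest Δλ = 68.001° (east) — crosses 180°.
Leg 4: -133.423° → -107.360°, shortest Δλ = 26.063° (east) — does not cross 180°.
Leg 5: -107.360° → +130.290°, shortest Δλ = -122.35° (west) — crosses 180°.
Leg 6: +130.290° → +176.627°, shortest Δλ = 46.337° (east) — does not cross 180°.
Total crossings: 3.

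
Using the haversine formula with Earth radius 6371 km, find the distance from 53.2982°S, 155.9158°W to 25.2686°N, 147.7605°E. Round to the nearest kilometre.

10279 km

Δλ = 147.7605 − -155.9158 = 303.6763°; wrapped into (−180°, 180°]: -56.3237°.
Δφ = 25.2686 − -53.2982 = 78.5668°.
a = sin²(Δφ/2) + cos φ₁ · cos φ₂ · sin²(Δλ/2) = 0.521276.
c = 2·atan2(√a, √(1−a)) = 1.61336 rad → d = 6371·c ≈ 10278.72 km.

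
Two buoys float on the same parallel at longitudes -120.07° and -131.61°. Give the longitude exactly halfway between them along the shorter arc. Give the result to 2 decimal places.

-125.84°

Signed shortest Δλ from -120.07° to -131.61° is -11.54°.
Midpoint longitude = -120.07° + (-11.54°)/2 = -120.07° − 5.77° = -125.84°.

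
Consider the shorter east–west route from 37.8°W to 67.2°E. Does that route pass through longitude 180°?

Signed shortest Δλ = ((67.2 − -37.8 + 180) mod 360) − 180 = 105.0°.
Going east by 105.0° from -37.8° reaches +67.2° without touching 180°.

No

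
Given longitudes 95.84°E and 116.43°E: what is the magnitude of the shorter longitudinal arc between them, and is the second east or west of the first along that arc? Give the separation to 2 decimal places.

20.59° east

Raw difference: 116.43 − 95.84 = 20.59°.
Normalise into (−180°, 180°]: 20.59° stays 20.59°.
Positive ⇒ the second point lies to the east; separation 20.59°.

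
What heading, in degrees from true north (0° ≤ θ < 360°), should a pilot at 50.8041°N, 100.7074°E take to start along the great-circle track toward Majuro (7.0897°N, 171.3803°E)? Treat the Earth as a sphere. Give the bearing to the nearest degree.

101°

Δλ = 171.3803 − 100.7074 = 70.6729°.
θ = atan2( sin Δλ · cos φ₂ , cos φ₁ · sin φ₂ − sin φ₁ · cos φ₂ · cos Δλ )
  = atan2(0.93643, -0.17653) = 100.676° → normalised to [0°, 360°): 100.676°.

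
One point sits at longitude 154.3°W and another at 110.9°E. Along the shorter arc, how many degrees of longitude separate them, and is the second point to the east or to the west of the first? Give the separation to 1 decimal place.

Raw difference: 110.9 − -154.3 = 265.2°.
Normalise into (−180°, 180°]: 265.2° − 360° = -94.8°.
Negative ⇒ the second point lies to the west; separation 94.8°.

94.8° west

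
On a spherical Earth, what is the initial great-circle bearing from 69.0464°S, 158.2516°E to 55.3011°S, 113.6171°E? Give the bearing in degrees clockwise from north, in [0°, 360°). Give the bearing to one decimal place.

281.9°

Δλ = 113.6171 − 158.2516 = -44.6345°.
θ = atan2( sin Δλ · cos φ₂ , cos φ₁ · sin φ₂ − sin φ₁ · cos φ₂ · cos Δλ )
  = atan2(-0.39995, 0.08429) = -78.099° → normalised to [0°, 360°): 281.901°.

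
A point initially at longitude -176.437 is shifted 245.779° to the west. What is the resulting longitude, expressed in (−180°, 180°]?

-62.216°

Start at -176.437°; shift −245.779° → -422.216°.
-422.216° lies outside (−180°, 180°]; add 360° → -62.216°.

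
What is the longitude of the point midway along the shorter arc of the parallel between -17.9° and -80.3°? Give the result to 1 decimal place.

Signed shortest Δλ from -17.9° to -80.3° is -62.4°.
Midpoint longitude = -17.9° + (-62.4°)/2 = -17.9° − 31.2° = -49.1°.

-49.1°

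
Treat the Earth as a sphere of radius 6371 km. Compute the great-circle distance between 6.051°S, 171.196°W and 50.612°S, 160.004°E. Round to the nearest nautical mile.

3039 nmi

Δλ = 160.004 − -171.196 = 331.200°; wrapped into (−180°, 180°]: -28.800°.
Δφ = -50.612 − -6.051 = -44.561°.
a = sin²(Δφ/2) + cos φ₁ · cos φ₂ · sin²(Δλ/2) = 0.182775.
c = 2·atan2(√a, √(1−a)) = 0.88350 rad → d = 6371·c ≈ 5628.78 km ≈ 3039.30 nmi.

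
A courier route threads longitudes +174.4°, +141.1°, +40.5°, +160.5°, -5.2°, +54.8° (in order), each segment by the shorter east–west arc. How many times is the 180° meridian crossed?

Leg 1: +174.4° → +141.1°, shortest Δλ = -33.3° (west) — does not cross 180°.
Leg 2: +141.1° → +40.5°, shortest Δλ = -100.6° (west) — does not cross 180°.
Leg 3: +40.5° → +160.5°, shortest Δλ = 120.0° (east) — does not cross 180°.
Leg 4: +160.5° → -5.2°, shortest Δλ = -165.7° (west) — does not cross 180°.
Leg 5: -5.2° → +54.8°, shortest Δλ = 60.0° (east) — does not cross 180°.
Total crossings: 0.

0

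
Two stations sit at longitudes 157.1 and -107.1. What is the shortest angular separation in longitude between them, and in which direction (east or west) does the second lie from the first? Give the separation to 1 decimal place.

Raw difference: -107.1 − 157.1 = -264.2°.
Normalise into (−180°, 180°]: -264.2° + 360° = 95.8°.
Positive ⇒ the second point lies to the east; separation 95.8°.

95.8° east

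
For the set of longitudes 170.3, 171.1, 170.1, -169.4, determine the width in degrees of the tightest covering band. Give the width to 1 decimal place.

Sort the longitudes: -169.4°, +170.1°, +170.3°, +171.1°.
Eastward gaps between consecutive values (wrapping around): 339.5°, 0.2°, 0.8°, 19.5°.
Largest gap = 339.5° ⇒ minimal covering band is its complement: 360° − 339.5° = 20.5°.
Band runs from +170.1° eastward to -169.4°, crossing the antimeridian.

20.5°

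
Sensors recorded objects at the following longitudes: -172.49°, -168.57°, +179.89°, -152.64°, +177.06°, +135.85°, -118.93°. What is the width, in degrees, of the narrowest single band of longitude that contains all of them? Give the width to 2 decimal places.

105.22°

Sort the longitudes: -172.49°, -168.57°, -152.64°, -118.93°, +135.85°, +177.06°, +179.89°.
Eastward gaps between consecutive values (wrapping around): 3.92°, 15.93°, 33.71°, 254.78°, 41.21°, 2.83°, 7.62°.
Largest gap = 254.78° ⇒ minimal covering band is its complement: 360° − 254.78° = 105.22°.
Band runs from +135.85° eastward to -118.93°, crossing the antimeridian.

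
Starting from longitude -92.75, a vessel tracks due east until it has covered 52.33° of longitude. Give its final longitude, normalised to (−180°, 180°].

-40.42°

Start at -92.75°; shift +52.33° → -40.42°.
-40.42° already lies in (−180°, 180°].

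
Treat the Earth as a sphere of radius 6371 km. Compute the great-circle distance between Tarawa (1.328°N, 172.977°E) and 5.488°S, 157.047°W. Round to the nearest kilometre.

3414 km

Δλ = -157.047 − 172.977 = -330.024°; wrapped into (−180°, 180°]: 29.976°.
Δφ = -5.488 − 1.328 = -6.816°.
a = sin²(Δφ/2) + cos φ₁ · cos φ₂ · sin²(Δλ/2) = 0.070092.
c = 2·atan2(√a, √(1−a)) = 0.53589 rad → d = 6371·c ≈ 3414.14 km.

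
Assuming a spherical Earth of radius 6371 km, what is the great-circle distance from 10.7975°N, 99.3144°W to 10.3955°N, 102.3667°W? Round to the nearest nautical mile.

Δλ = -102.3667 − -99.3144 = -3.0523°.
Δφ = 10.3955 − 10.7975 = -0.4020°.
a = sin²(Δφ/2) + cos φ₁ · cos φ₂ · sin²(Δλ/2) = 0.000698.
c = 2·atan2(√a, √(1−a)) = 0.05283 rad → d = 6371·c ≈ 336.59 km ≈ 181.74 nmi.

182 nmi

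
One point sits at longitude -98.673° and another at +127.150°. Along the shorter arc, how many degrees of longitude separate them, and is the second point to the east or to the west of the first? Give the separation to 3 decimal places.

134.177° west

Raw difference: 127.150 − -98.673 = 225.823°.
Normalise into (−180°, 180°]: 225.823° − 360° = -134.177°.
Negative ⇒ the second point lies to the west; separation 134.177°.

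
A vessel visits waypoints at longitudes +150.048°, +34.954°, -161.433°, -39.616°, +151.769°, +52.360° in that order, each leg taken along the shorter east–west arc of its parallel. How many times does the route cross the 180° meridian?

Leg 1: +150.048° → +34.954°, shortest Δλ = -115.094° (west) — does not cross 180°.
Leg 2: +34.954° → -161.433°, shortest Δλ = 163.613° (east) — crosses 180°.
Leg 3: -161.433° → -39.616°, shortest Δλ = 121.817° (east) — does not cross 180°.
Leg 4: -39.616° → +151.769°, shortest Δλ = -168.615° (west) — crosses 180°.
Leg 5: +151.769° → +52.360°, shortest Δλ = -99.409° (west) — does not cross 180°.
Total crossings: 2.

2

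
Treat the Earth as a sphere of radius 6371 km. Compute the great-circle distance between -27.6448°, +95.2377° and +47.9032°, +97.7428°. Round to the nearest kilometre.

8404 km

Δλ = 97.7428 − 95.2377 = 2.5051°.
Δφ = 47.9032 − -27.6448 = 75.5480°.
a = sin²(Δφ/2) + cos φ₁ · cos φ₂ · sin²(Δλ/2) = 0.375499.
c = 2·atan2(√a, √(1−a)) = 1.31915 rad → d = 6371·c ≈ 8404.29 km.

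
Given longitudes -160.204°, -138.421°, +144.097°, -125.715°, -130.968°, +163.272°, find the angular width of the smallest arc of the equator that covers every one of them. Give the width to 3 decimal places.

90.188°

Sort the longitudes: -160.204°, -138.421°, -130.968°, -125.715°, +144.097°, +163.272°.
Eastward gaps between consecutive values (wrapping around): 21.783°, 7.453°, 5.253°, 269.812°, 19.175°, 36.524°.
Largest gap = 269.812° ⇒ minimal covering band is its complement: 360° − 269.812° = 90.188°.
Band runs from +144.097° eastward to -125.715°, crossing the antimeridian.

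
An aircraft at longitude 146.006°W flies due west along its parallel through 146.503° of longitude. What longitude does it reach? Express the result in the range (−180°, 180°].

67.491°E

Start at -146.006°; shift −146.503° → -292.509°.
-292.509° lies outside (−180°, 180°]; add 360° → +67.491°.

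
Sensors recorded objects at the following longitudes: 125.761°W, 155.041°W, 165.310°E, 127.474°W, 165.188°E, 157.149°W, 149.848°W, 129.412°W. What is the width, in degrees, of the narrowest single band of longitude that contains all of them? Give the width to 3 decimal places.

69.051°

Sort the longitudes: -157.149°, -155.041°, -149.848°, -129.412°, -127.474°, -125.761°, +165.188°, +165.310°.
Eastward gaps between consecutive values (wrapping around): 2.108°, 5.193°, 20.436°, 1.938°, 1.713°, 290.949°, 0.122°, 37.541°.
Largest gap = 290.949° ⇒ minimal covering band is its complement: 360° − 290.949° = 69.051°.
Band runs from +165.188° eastward to -125.761°, crossing the antimeridian.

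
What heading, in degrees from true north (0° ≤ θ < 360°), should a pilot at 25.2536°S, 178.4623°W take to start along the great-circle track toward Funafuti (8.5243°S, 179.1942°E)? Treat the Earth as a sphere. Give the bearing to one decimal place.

Δλ = 179.1942 − -178.4623 = 357.6565°; wrapped into (−180°, 180°]: -2.3435°.
θ = atan2( sin Δλ · cos φ₂ , cos φ₁ · sin φ₂ − sin φ₁ · cos φ₂ · cos Δλ )
  = atan2(-0.04044, 0.28750) = -8.007° → normalised to [0°, 360°): 351.993°.

352.0°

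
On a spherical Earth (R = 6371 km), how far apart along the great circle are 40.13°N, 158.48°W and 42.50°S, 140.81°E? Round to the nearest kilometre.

Δλ = 140.81 − -158.48 = 299.29°; wrapped into (−180°, 180°]: -60.71°.
Δφ = -42.50 − 40.13 = -82.63°.
a = sin²(Δφ/2) + cos φ₁ · cos φ₂ · sin²(Δλ/2) = 0.579825.
c = 2·atan2(√a, √(1−a)) = 1.73113 rad → d = 6371·c ≈ 11029.04 km.

11029 km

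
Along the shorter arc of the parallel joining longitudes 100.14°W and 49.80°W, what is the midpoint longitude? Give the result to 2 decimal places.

74.97°W

Signed shortest Δλ from -100.14° to -49.80° is +50.34°.
Midpoint longitude = -100.14° + (+50.34°)/2 = -100.14° + 25.17° = -74.97°.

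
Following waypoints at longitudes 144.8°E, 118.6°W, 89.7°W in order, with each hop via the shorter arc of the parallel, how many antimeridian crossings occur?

1

Leg 1: +144.8° → -118.6°, shortest Δλ = 96.6° (east) — crosses 180°.
Leg 2: -118.6° → -89.7°, shortest Δλ = 28.9° (east) — does not cross 180°.
Total crossings: 1.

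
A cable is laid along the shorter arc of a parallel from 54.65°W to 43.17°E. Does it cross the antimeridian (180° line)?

No

Signed shortest Δλ = ((43.17 − -54.65 + 180) mod 360) − 180 = 97.82°.
Going east by 97.82° from -54.65° reaches +43.17° without touching 180°.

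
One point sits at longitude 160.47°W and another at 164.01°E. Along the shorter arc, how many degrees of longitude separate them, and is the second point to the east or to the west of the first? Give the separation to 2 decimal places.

35.52° west

Raw difference: 164.01 − -160.47 = 324.48°.
Normalise into (−180°, 180°]: 324.48° − 360° = -35.52°.
Negative ⇒ the second point lies to the west; separation 35.52°.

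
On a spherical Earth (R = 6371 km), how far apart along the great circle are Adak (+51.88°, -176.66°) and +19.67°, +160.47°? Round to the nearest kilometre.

Δλ = 160.47 − -176.66 = 337.13°; wrapped into (−180°, 180°]: -22.87°.
Δφ = 19.67 − 51.88 = -32.21°.
a = sin²(Δφ/2) + cos φ₁ · cos φ₂ · sin²(Δλ/2) = 0.099798.
c = 2·atan2(√a, √(1−a)) = 0.64283 rad → d = 6371·c ≈ 4095.45 km.

4095 km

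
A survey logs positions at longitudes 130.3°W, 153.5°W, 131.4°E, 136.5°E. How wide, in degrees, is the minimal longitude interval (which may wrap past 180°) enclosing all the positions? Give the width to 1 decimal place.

Sort the longitudes: -153.5°, -130.3°, +131.4°, +136.5°.
Eastward gaps between consecutive values (wrapping around): 23.2°, 261.7°, 5.1°, 70.0°.
Largest gap = 261.7° ⇒ minimal covering band is its complement: 360° − 261.7° = 98.3°.
Band runs from +131.4° eastward to -130.3°, crossing the antimeridian.

98.3°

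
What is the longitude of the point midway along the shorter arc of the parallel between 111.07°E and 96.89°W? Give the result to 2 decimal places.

Signed shortest Δλ from +111.07° to -96.89° is +152.04°.
Midpoint longitude = +111.07° + (+152.04°)/2 = +111.07° + 76.02° = +187.09°.
Normalise into (−180°, 180°]: -172.91°.
(The naïve average (+111.07 + -96.89)/2 = 7.09° is on the wrong side of the globe.)

172.91°W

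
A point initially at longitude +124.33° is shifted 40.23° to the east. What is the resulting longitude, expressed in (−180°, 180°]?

+164.56°

Start at +124.33°; shift +40.23° → +164.56°.
+164.56° already lies in (−180°, 180°].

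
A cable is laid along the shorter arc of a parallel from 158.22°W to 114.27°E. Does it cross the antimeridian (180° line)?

Yes

Naïve |114.27 − -158.22| = 272.49° > 180°, so the shorter arc goes the other way round — across 180°.
Signed shortest Δλ = ((114.27 − -158.22 + 180) mod 360) − 180 = -87.51°.
Going west by 87.51° from -158.22° passes through 180° before reaching +114.27°.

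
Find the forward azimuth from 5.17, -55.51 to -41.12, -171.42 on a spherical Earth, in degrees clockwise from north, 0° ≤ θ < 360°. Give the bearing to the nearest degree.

Δλ = -171.42 − -55.51 = -115.91°.
θ = atan2( sin Δλ · cos φ₂ , cos φ₁ · sin φ₂ − sin φ₁ · cos φ₂ · cos Δλ )
  = atan2(-0.67761, -0.62530) = -132.701° → normalised to [0°, 360°): 227.299°.

227°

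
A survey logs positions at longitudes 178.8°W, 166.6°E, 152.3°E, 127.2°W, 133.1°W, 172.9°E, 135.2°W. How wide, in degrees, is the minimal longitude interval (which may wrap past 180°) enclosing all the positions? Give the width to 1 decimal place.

80.5°

Sort the longitudes: -178.8°, -135.2°, -133.1°, -127.2°, +152.3°, +166.6°, +172.9°.
Eastward gaps between consecutive values (wrapping around): 43.6°, 2.1°, 5.9°, 279.5°, 14.3°, 6.3°, 8.3°.
Largest gap = 279.5° ⇒ minimal covering band is its complement: 360° − 279.5° = 80.5°.
Band runs from +152.3° eastward to -127.2°, crossing the antimeridian.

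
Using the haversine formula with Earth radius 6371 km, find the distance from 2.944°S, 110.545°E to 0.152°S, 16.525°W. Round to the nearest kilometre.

14122 km

Δλ = -16.525 − 110.545 = -127.070°.
Δφ = -0.152 − -2.944 = 2.792°.
a = sin²(Δφ/2) + cos φ₁ · cos φ₂ · sin²(Δλ/2) = 0.800928.
c = 2·atan2(√a, √(1−a)) = 2.21662 rad → d = 6371·c ≈ 14122.09 km.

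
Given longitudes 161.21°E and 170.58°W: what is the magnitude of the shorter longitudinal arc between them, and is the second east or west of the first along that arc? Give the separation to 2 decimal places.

28.21° east

Raw difference: -170.58 − 161.21 = -331.79°.
Normalise into (−180°, 180°]: -331.79° + 360° = 28.21°.
Positive ⇒ the second point lies to the east; separation 28.21°.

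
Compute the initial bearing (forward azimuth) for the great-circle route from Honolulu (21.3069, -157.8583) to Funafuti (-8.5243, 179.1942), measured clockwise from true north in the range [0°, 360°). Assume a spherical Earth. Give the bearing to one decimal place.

Δλ = 179.1942 − -157.8583 = 337.0525°; wrapped into (−180°, 180°]: -22.9475°.
θ = atan2( sin Δλ · cos φ₂ , cos φ₁ · sin φ₂ − sin φ₁ · cos φ₂ · cos Δλ )
  = atan2(-0.38558, -0.46901) = -140.576° → normalised to [0°, 360°): 219.424°.

219.4°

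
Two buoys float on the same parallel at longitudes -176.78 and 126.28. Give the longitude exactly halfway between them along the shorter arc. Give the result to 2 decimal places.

+154.75°

Signed shortest Δλ from -176.78° to +126.28° is -56.94°.
Midpoint longitude = -176.78° + (-56.94°)/2 = -176.78° − 28.47° = -205.25°.
Normalise into (−180°, 180°]: +154.75°.
(The naïve average (-176.78 + +126.28)/2 = -25.25° is on the wrong side of the globe.)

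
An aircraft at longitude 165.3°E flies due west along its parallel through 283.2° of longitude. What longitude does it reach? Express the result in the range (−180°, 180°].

Start at +165.3°; shift −283.2° → -117.9°.
-117.9° already lies in (−180°, 180°].

117.9°W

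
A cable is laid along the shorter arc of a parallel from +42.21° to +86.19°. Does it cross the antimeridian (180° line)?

Signed shortest Δλ = ((86.19 − 42.21 + 180) mod 360) − 180 = 43.98°.
Going east by 43.98° from +42.21° reaches +86.19° without touching 180°.

No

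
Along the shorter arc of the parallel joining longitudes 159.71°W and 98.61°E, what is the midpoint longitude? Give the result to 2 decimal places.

149.45°E

Signed shortest Δλ from -159.71° to +98.61° is -101.68°.
Midpoint longitude = -159.71° + (-101.68°)/2 = -159.71° − 50.84° = -210.55°.
Normalise into (−180°, 180°]: +149.45°.
(The naïve average (-159.71 + +98.61)/2 = -30.55° is on the wrong side of the globe.)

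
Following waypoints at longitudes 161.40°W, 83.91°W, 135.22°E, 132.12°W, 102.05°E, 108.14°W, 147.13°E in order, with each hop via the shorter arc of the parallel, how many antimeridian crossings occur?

5

Leg 1: -161.40° → -83.91°, shortest Δλ = 77.49° (east) — does not cross 180°.
Leg 2: -83.91° → +135.22°, shortest Δλ = -140.87° (west) — crosses 180°.
Leg 3: +135.22° → -132.12°, shortest Δλ = 92.66° (east) — crosses 180°.
Leg 4: -132.12° → +102.05°, shortest Δλ = -125.83° (west) — crosses 180°.
Leg 5: +102.05° → -108.14°, shortest Δλ = 149.81° (east) — crosses 180°.
Leg 6: -108.14° → +147.13°, shortest Δλ = -104.73° (west) — crosses 180°.
Total crossings: 5.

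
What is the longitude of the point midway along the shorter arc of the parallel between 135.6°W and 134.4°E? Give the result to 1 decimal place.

Signed shortest Δλ from -135.6° to +134.4° is -90.0°.
Midpoint longitude = -135.6° + (-90.0°)/2 = -135.6° − 45.0° = -180.6°.
Normalise into (−180°, 180°]: +179.4°.
(The naïve average (-135.6 + +134.4)/2 = -0.6° is on the wrong side of the globe.)

179.4°E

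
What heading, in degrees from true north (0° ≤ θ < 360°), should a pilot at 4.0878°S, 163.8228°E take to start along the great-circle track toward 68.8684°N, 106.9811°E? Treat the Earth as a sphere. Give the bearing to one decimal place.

Δλ = 106.9811 − 163.8228 = -56.8417°.
θ = atan2( sin Δλ · cos φ₂ , cos φ₁ · sin φ₂ − sin φ₁ · cos φ₂ · cos Δλ )
  = atan2(-0.30181, 0.94444) = -17.722° → normalised to [0°, 360°): 342.278°.

342.3°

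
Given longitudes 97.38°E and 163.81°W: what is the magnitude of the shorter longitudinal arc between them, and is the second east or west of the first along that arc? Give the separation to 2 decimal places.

98.81° east

Raw difference: -163.81 − 97.38 = -261.19°.
Normalise into (−180°, 180°]: -261.19° + 360° = 98.81°.
Positive ⇒ the second point lies to the east; separation 98.81°.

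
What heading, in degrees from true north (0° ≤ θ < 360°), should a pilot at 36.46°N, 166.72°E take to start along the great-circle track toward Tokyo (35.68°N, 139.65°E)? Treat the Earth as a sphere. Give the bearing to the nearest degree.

276°

Δλ = 139.65 − 166.72 = -27.07°.
θ = atan2( sin Δλ · cos φ₂ , cos φ₁ · sin φ₂ − sin φ₁ · cos φ₂ · cos Δλ )
  = atan2(-0.36965, 0.03927) = -83.936° → normalised to [0°, 360°): 276.064°.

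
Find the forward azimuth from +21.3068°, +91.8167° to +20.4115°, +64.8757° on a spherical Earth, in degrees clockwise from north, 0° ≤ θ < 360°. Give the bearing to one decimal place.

272.9°

Δλ = 64.8757 − 91.8167 = -26.9410°.
θ = atan2( sin Δλ · cos φ₂ , cos φ₁ · sin φ₂ − sin φ₁ · cos φ₂ · cos Δλ )
  = atan2(-0.42463, 0.02133) = -87.124° → normalised to [0°, 360°): 272.876°.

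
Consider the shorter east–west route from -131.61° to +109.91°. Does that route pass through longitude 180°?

Naïve |109.91 − -131.61| = 241.52° > 180°, so the shorter arc goes the other way round — across 180°.
Signed shortest Δλ = ((109.91 − -131.61 + 180) mod 360) − 180 = -118.48°.
Going west by 118.48° from -131.61° passes through 180° before reaching +109.91°.

Yes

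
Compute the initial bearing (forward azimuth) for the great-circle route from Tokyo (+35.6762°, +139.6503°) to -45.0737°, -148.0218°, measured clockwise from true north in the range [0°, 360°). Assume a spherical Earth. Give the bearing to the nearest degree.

136°

Δλ = -148.0218 − 139.6503 = -287.6721°; wrapped into (−180°, 180°]: 72.3279°.
θ = atan2( sin Δλ · cos φ₂ , cos φ₁ · sin φ₂ − sin φ₁ · cos φ₂ · cos Δλ )
  = atan2(0.67287, -0.70017) = 136.139° → normalised to [0°, 360°): 136.139°.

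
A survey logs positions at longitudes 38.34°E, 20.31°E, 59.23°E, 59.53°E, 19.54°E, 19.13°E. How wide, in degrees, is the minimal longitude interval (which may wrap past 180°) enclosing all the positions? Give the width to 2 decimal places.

Sort the longitudes: +19.13°, +19.54°, +20.31°, +38.34°, +59.23°, +59.53°.
Eastward gaps between consecutive values (wrapping around): 0.41°, 0.77°, 18.03°, 20.89°, 0.30°, 319.60°.
Largest gap = 319.60° ⇒ minimal covering band is its complement: 360° − 319.60° = 40.40°.
Band runs from +19.13° eastward to +59.53°.

40.40°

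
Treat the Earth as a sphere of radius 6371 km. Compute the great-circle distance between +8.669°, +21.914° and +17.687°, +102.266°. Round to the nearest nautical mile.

Δλ = 102.266 − 21.914 = 80.352°.
Δφ = 17.687 − 8.669 = 9.018°.
a = sin²(Δφ/2) + cos φ₁ · cos φ₂ · sin²(Δλ/2) = 0.398179.
c = 2·atan2(√a, √(1−a)) = 1.36572 rad → d = 6371·c ≈ 8701.00 km ≈ 4698.17 nmi.

4698 nmi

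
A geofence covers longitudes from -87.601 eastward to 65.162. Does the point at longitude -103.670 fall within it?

No

Band width going east from -87.601° to +65.162°: ((65.162 − -87.601) mod 360) = 152.763°.
Offset of -103.670° east of the west edge: ((-103.670 − -87.601) mod 360) = 343.931°.
343.931° > 152.763° ⇒ outside.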